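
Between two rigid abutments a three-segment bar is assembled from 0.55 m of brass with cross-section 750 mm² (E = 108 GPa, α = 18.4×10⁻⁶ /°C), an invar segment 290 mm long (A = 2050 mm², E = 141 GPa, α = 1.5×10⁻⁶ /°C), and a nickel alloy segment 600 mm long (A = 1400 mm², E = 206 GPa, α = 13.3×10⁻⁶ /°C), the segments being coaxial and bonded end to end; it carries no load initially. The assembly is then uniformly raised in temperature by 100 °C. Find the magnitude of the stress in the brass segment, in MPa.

σ ≈ 250 MPa (compressive)

If the supports were absent, the total length change would be Σ αᵢΔT Lᵢ = 18.4×10⁻⁶×100×550 + 1.5×10⁻⁶×100×290 + 13.3×10⁻⁶×100×600 = 1.853 mm.
Since the ends are fixed, an axial force P builds up, equal in every segment, with P · Σ Lᵢ/(AᵢEᵢ) = δ_free.
The series flexibility is Σ Lᵢ/(AᵢEᵢ) = 550/(750×108×10³) + 290/(2050×141×10³) + 600/(1400×206×10³) = 9.874×10⁻⁶ mm/N.
So P = 1.853 / 9.874×10⁻⁶ = 187.7 kN, compressive.
σ_{brass} = P / A = 187700 / 750 = 250.3 MPa.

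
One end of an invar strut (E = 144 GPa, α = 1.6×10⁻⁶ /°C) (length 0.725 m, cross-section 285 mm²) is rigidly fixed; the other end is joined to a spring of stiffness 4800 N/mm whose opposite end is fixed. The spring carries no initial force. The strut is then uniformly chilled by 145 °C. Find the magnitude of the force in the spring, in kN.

Free thermal contraction: δ_free = αΔT L = 1.6×10⁻⁶ × 145 × 725 = 0.1682 mm.
Let P be the tensile force in the spring. The strut extends elastically by PL/(AE) and the spring stretches by P/k; together these equal δ_free.
So P = δ_free / [L/(AE) + 1/k] = 0.1682 / [ 725/(285×144×10³) + 1/(4800) ].
P = 0.1682 / 0.000226 = 744.3 N.

P ≈ 0.744 kN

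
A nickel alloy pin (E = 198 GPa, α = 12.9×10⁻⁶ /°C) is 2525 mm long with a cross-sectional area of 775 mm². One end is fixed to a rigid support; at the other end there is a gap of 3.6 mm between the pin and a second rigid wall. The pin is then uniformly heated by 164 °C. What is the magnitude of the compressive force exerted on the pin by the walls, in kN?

If the wall were absent the pin would grow by αΔT L = 12.9×10⁻⁶ × 164 × 2525 = 5.342 mm.
The gap closes (δ_free > 3.6 mm) and the wall then resists a further 5.342 − 3.6 = 1.742 mm of expansion.
Compatibility: PL/(AE) = 1.742 mm, so σ = P/A = E × (1.742/2525) = 136.6 MPa.
Force on the wall = σA = 136.6 × 775 mm² = 105.9 kN.

P ≈ 106 kN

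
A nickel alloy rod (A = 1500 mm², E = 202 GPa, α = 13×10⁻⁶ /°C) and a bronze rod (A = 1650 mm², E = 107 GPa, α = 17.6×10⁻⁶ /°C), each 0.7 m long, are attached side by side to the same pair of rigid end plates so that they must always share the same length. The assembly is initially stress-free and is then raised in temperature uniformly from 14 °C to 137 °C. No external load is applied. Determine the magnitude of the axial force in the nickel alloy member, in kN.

Both members must finish at the same length. With the larger α, the bronze tends to over-expand; the plates restrain it, putting the bronze in compression and the nickel alloy in tension. With no external load the two internal forces are equal and opposite, magnitude P.
Setting the final lengths equal and cancelling L: (α₁ − α₂)ΔT = P/(A₁E₁) + P/(A₂E₂).
|α₁ − α₂|·ΔT = 4.6×10⁻⁶ × 123 = 0.0005658.
1/(A₁E₁) + 1/(A₂E₂) = 1/(1500×202×10³) + 1/(1650×107×10³) = 8.964×10⁻⁹ N⁻¹.
P = 0.0005658 / 8.964×10⁻⁹ = 63120 N = 63.12 kN.

P ≈ 63.1 kN (tensile in the nickel alloy)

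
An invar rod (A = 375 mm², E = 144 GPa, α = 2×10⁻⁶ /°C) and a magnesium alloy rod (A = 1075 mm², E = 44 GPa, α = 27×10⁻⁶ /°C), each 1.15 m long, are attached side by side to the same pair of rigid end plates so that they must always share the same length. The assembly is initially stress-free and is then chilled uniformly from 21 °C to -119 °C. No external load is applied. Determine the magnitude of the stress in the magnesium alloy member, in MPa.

σ ≈ 82.1 MPa (tensile)

Equilibrium of a rigid end plate with no external load gives equal and opposite internal forces ±P in the two members. Since α_{magnesium alloy} > α_{invar}, cooling drives the magnesium alloy into tension and the invar into compression.
Setting the final lengths equal and cancelling L: (α₁ − α₂)ΔT = P/(A₁E₁) + P/(A₂E₂).
|α₁ − α₂|·ΔT = 25×10⁻⁶ × 140 = 0.0035.
1/(A₁E₁) + 1/(A₂E₂) = 1/(375×144×10³) + 1/(1075×44×10³) = 3.966×10⁻⁸ N⁻¹.
So P = 0.0035 / 3.966×10⁻⁸ = 88.25 kN.
σ_{magnesium alloy} = P/A₂ = 88250/1075 = 82.09 MPa, tensile.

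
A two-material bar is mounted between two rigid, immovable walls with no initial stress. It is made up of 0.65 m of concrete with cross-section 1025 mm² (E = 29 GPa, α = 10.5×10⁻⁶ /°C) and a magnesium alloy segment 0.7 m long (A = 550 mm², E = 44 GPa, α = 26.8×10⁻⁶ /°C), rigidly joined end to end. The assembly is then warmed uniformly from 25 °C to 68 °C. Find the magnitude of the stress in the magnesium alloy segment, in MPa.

Free thermal expansion of the whole bar: Σ αᵢΔT Lᵢ = 10.5×10⁻⁶×43×650 + 26.8×10⁻⁶×43×700 = 1.1 mm.
Since the ends are fixed, an axial force P builds up, equal in every segment, with P · Σ Lᵢ/(AᵢEᵢ) = δ_free.
Σ Lᵢ/(AᵢEᵢ) = 650/(1025×29×10³) + 700/(550×44×10³) = 5.079×10⁻⁵ mm/N.
Hence P = δ_free / Σ(L/AE) = 1.1/5.079×10⁻⁵ = 21.66 kN (compressive).
σ_{magnesium alloy} = P / A = 21660 / 550 = 39.38 MPa.

σ ≈ 39.4 MPa (compressive)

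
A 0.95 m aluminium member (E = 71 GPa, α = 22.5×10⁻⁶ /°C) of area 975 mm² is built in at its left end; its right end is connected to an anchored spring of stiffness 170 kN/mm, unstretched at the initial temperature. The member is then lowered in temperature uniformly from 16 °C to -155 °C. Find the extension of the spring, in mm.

δ ≈ 1.1 mm

If the spring were absent the member would shorten by αΔT L = 22.5×10⁻⁶ × 171 × 950 = 3.655 mm.
With a force P in the spring, the elastic change of the member is PL/(AE) and that of the spring is P/k; compatibility requires their sum to equal δ_free.
P [ L/(AE) + 1/k ] = δ_free → P [ 950/(975×71×10³) + 1/(170×10³) ] = 3.655.
P = 3.655 / 1.961×10⁻⁵ = 186400 N.
Spring extension = P/k = 186400/(170×10³) = 1.097 mm.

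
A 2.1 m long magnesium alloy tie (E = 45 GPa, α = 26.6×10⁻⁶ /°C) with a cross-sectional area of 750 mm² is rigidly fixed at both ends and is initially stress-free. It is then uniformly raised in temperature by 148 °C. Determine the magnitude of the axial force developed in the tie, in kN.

P ≈ 133 kN (compressive)

With zero net strain, σ = E·αΔT = 45 GPa × 26.6×10⁻⁶ × 148 = 177.2 MPa.
P = AEαΔT = 750 × 45×10³ × 26.6×10⁻⁶ × 148 = 132.9 kN (compressive).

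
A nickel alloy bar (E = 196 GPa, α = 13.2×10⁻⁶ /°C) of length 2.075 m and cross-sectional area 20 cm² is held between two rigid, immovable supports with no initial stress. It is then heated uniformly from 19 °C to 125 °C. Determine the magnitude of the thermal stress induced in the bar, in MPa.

σ ≈ 274 MPa (compressive)

Because both ends are immovable the net strain is zero, and the suppressed thermal strain is αΔT = 13.2×10⁻⁶ × 106 = 1399.2×10⁻⁶.
Hence σ = E·αΔT = 196×10³ × 1399.2×10⁻⁶ = 274.2 MPa, compressive.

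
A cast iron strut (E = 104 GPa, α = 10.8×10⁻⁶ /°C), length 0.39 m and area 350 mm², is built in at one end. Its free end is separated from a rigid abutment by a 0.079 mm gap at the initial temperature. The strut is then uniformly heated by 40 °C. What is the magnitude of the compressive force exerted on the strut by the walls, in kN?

Free thermal elongation = αΔT L = 10.8×10⁻⁶ × 40 × 390 = 0.1685 mm.
The gap closes (δ_free > 0.079 mm) and the wall then resists a further 0.1685 − 0.079 = 0.08948 mm of expansion.
Compatibility: PL/(AE) = 0.08948 mm, so σ = P/A = E × (0.08948/390) = 23.86 MPa.
Force on the wall = σA = 23.86 × 350 mm² = 8.351 kN.

P ≈ 8.35 kN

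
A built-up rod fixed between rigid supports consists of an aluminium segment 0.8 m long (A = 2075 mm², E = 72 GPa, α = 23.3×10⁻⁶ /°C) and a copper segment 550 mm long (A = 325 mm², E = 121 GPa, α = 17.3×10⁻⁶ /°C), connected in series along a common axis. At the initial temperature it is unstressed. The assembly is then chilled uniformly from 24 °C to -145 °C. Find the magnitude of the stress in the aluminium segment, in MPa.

If the supports were absent, the total length change would be Σ αᵢΔT Lᵢ = 23.3×10⁻⁶×169×800 + 17.3×10⁻⁶×169×550 = 4.758 mm.
The rigid supports impose zero overall length change; the single axial force P common to all segments must satisfy P Σ Lᵢ/(AᵢEᵢ) = δ_free.
Σ Lᵢ/(AᵢEᵢ) = 800/(2075×72×10³) + 550/(325×121×10³) = 1.934×10⁻⁵ mm/N.
So P = 4.758 / 1.934×10⁻⁵ = 246 kN, tensile.
σ_{aluminium} = P / A = 246000 / 2075 = 118.6 MPa.

σ ≈ 119 MPa (tensile)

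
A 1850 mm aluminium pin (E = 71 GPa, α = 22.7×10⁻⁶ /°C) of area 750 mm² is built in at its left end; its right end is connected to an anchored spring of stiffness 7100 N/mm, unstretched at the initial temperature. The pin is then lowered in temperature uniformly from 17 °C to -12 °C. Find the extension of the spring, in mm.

δ ≈ 0.977 mm

Free thermal contraction: δ_free = αΔT L = 22.7×10⁻⁶ × 29 × 1850 = 1.218 mm.
With a force P in the spring, the elastic change of the pin is PL/(AE) and that of the spring is P/k; compatibility requires their sum to equal δ_free.
So P = δ_free / [L/(AE) + 1/k] = 1.218 / [ 1850/(750×71×10³) + 1/(7100) ].
P = 1.218 / 0.0001756 = 6936 N.
Spring extension = P/k = 6936/(7100) = 0.9769 mm.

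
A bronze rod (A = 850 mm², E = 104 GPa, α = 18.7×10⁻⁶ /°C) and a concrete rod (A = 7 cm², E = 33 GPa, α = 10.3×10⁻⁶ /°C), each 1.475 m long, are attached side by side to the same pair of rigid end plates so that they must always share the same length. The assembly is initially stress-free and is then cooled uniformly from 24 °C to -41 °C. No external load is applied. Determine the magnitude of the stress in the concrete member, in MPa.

Equilibrium of a rigid end plate with no external load gives equal and opposite internal forces ±P in the two members. Since α_{bronze} > α_{concrete}, cooling drives the bronze into tension and the concrete into compression.
Equating the net (thermal + elastic) strains gives |α₁ − α₂|·ΔT = P·[1/(A₁E₁) + 1/(A₂E₂)].
|α₁ − α₂|·ΔT = 8.4×10⁻⁶ × 65 = 0.000546.
1/(A₁E₁) + 1/(A₂E₂) = 1/(850×104×10³) + 1/(700×33×10³) = 5.46×10⁻⁸ N⁻¹.
P = 0.000546 / 5.46×10⁻⁸ = 10000 N = 10 kN.
σ_{concrete} = P/A₂ = 10000/700 = 14.29 MPa, compressive.

σ ≈ 14.3 MPa (compressive)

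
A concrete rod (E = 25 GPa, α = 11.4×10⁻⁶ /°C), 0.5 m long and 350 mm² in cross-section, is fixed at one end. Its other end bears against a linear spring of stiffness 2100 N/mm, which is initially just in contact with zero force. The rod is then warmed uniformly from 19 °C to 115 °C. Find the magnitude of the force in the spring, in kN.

Free thermal expansion: δ_free = αΔT L = 11.4×10⁻⁶ × 96 × 500 = 0.5472 mm.
Let P be the compressive force at the spring. The rod shortens elastically by PL/(AE) and the spring compresses by P/k; together these equal δ_free.
P [ L/(AE) + 1/k ] = δ_free → P [ 500/(350×25×10³) + 1/(2100) ] = 0.5472.
P = 0.5472 / 0.0005333 = 1026 N.

P ≈ 1.03 kN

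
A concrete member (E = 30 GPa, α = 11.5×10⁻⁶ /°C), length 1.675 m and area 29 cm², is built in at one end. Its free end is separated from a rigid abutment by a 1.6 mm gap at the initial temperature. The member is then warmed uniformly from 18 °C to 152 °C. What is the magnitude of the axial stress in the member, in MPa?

If the wall were absent the member would grow by αΔT L = 11.5×10⁻⁶ × 134 × 1675 = 2.581 mm.
After closing the 1.6 mm clearance, 2.581 − 1.6 = 0.9812 mm of expansion remains to be suppressed by the wall.
So σ = E(δ_free − g)/L = 30×10³ × 0.9812/1675 = 17.57 MPa.

σ ≈ 17.6 MPa (compressive)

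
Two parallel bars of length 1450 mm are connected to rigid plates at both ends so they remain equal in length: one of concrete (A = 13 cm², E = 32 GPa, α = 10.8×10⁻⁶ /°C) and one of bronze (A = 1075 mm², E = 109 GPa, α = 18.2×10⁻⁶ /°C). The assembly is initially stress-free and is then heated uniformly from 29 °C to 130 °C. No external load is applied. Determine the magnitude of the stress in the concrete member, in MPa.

σ ≈ 17.7 MPa (tensile)

The bronze has the larger α, so on heating it would change length more than the concrete if both were free. The rigid plates force a common final length, so the bronze is put into compression and the concrete into tension, with equal and opposite forces P (no external load).
Equating the net (thermal + elastic) strains gives |α₁ − α₂|·ΔT = P·[1/(A₁E₁) + 1/(A₂E₂)].
|α₁ − α₂|·ΔT = 7.4×10⁻⁶ × 101 = 0.0007474.
1/(A₁E₁) + 1/(A₂E₂) = 1/(1300×32×10³) + 1/(1075×109×10³) = 3.257×10⁻⁸ N⁻¹.
P = 0.0007474 / 3.257×10⁻⁸ = 22950 N = 22.95 kN.
σ_{concrete} = P/A₁ = 22950/1300 = 17.65 MPa, tensile.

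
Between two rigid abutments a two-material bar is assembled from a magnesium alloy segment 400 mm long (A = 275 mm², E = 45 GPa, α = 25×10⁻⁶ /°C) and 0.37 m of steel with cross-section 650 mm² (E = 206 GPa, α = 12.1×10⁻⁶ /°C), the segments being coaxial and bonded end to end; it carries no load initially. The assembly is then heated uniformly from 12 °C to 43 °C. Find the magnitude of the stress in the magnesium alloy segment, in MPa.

σ ≈ 46.5 MPa (compressive)

Free thermal expansion of the whole bar: Σ αᵢΔT Lᵢ = 25×10⁻⁶×31×400 + 12.1×10⁻⁶×31×370 = 0.4488 mm.
Since the ends are fixed, an axial force P builds up, equal in every segment, with P · Σ Lᵢ/(AᵢEᵢ) = δ_free.
The series flexibility is Σ Lᵢ/(AᵢEᵢ) = 400/(275×45×10³) + 370/(650×206×10³) = 3.509×10⁻⁵ mm/N.
So P = 0.4488 / 3.509×10⁻⁵ = 12.79 kN, compressive.
σ_{magnesium alloy} = P / A = 12790 / 275 = 46.51 MPa.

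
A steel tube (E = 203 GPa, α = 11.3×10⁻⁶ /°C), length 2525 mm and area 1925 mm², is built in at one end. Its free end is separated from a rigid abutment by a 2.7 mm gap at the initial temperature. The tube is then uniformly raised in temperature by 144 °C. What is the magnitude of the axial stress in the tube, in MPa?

Unrestrained expansion: δ_free = αΔT L = 11.3×10⁻⁶ × 144 × 2525 = 4.109 mm.
After closing the 2.7 mm clearance, 4.109 − 2.7 = 1.409 mm of expansion remains to be suppressed by the wall.
That suppressed elongation corresponds to σ = E·Δ/L = 203×10³ × 1.409/2525 = 113.3 MPa.

σ ≈ 113 MPa (compressive)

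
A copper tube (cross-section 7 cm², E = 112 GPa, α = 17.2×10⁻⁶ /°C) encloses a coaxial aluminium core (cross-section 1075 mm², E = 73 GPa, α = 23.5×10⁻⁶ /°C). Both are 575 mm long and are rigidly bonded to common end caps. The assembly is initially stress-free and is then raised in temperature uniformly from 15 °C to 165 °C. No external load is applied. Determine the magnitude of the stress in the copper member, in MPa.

The aluminium has the larger α, so on heating it would change length more than the copper if both were free. The rigid plates force a common final length, so the aluminium is put into compression and the copper into tension, with equal and opposite forces P (no external load).
Setting the final lengths equal and cancelling L: (α₁ − α₂)ΔT = P/(A₁E₁) + P/(A₂E₂).
|α₁ − α₂|·ΔT = 6.3×10⁻⁶ × 150 = 0.000945.
1/(A₁E₁) + 1/(A₂E₂) = 1/(700×112×10³) + 1/(1075×73×10³) = 2.55×10⁻⁸ N⁻¹.
P = 0.000945 / 2.55×10⁻⁸ = 37060 N = 37.06 kN.
σ_{copper} = P/A₁ = 37060/700 = 52.95 MPa, tensile.

σ ≈ 52.9 MPa (tensile)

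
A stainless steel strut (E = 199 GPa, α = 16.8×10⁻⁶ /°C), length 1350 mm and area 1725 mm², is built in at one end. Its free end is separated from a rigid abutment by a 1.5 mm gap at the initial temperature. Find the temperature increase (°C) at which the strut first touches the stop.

ΔT ≈ 66.1 °C

Contact occurs when the free expansion equals the gap: αΔT L = 1.5 mm.
So ΔT = g/(αL) = 1.5/(16.8×10⁻⁶ × 1350) = 66.14 °C.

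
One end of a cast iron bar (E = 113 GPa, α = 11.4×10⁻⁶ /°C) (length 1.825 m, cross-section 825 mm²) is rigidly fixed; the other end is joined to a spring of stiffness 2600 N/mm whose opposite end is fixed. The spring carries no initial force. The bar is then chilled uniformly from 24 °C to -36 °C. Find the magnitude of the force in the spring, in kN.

The unrestrained thermal change is αΔT L = 11.4×10⁻⁶ × 60 × 1825 = 1.248 mm.
Let P be the tensile force in the spring. The bar extends elastically by PL/(AE) and the spring stretches by P/k; together these equal δ_free.
P [ L/(AE) + 1/k ] = δ_free → P [ 1825/(825×113×10³) + 1/(2600) ] = 1.248.
P = 1.248 / 0.0004042 = 3088 N.

P ≈ 3.09 kN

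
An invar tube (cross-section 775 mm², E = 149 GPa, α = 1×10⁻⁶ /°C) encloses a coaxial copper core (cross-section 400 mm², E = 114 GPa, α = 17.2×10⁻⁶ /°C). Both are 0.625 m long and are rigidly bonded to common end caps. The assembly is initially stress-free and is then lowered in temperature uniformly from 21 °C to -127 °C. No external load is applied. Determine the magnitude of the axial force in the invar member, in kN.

Equilibrium of a rigid end plate with no external load gives equal and opposite internal forces ±P in the two members. Since α_{copper} > α_{invar}, cooling drives the copper into tension and the invar into compression.
Equating the net (thermal + elastic) strains gives |α₁ − α₂|·ΔT = P·[1/(A₁E₁) + 1/(A₂E₂)].
|α₁ − α₂|·ΔT = 16.2×10⁻⁶ × 148 = 0.002398.
1/(A₁E₁) + 1/(A₂E₂) = 1/(775×149×10³) + 1/(400×114×10³) = 3.059×10⁻⁸ N⁻¹.
P = 0.002398 / 3.059×10⁻⁸ = 78380 N = 78.38 kN.

P ≈ 78.4 kN (compressive in the invar)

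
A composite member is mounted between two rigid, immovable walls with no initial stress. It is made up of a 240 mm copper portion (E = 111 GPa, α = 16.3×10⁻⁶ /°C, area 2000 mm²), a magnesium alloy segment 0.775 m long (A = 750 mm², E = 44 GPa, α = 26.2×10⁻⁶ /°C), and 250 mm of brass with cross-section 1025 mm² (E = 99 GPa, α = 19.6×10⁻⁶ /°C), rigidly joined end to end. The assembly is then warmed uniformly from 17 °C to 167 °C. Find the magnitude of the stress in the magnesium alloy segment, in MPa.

With the walls removed the bar would change length by δ_free = Σ αᵢΔT Lᵢ = 16.3×10⁻⁶×150×240 + 26.2×10⁻⁶×150×775 + 19.6×10⁻⁶×150×250 = 4.368 mm.
Since the ends are fixed, an axial force P builds up, equal in every segment, with P · Σ Lᵢ/(AᵢEᵢ) = δ_free.
The series flexibility is Σ Lᵢ/(AᵢEᵢ) = 240/(2000×111×10³) + 775/(750×44×10³) + 250/(1025×99×10³) = 2.703×10⁻⁵ mm/N.
Hence P = δ_free / Σ(L/AE) = 4.368/2.703×10⁻⁵ = 161.6 kN (compressive).
σ_{magnesium alloy} = P / A = 161600 / 750 = 215.4 MPa.

σ ≈ 215 MPa (compressive)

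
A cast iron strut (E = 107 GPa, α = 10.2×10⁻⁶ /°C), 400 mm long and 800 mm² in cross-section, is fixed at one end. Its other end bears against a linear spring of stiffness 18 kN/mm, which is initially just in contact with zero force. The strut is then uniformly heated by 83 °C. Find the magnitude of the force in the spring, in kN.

Free thermal expansion: δ_free = αΔT L = 10.2×10⁻⁶ × 83 × 400 = 0.3386 mm.
Let P be the compressive force at the spring. The strut shortens elastically by PL/(AE) and the spring compresses by P/k; together these equal δ_free.
P [ L/(AE) + 1/k ] = δ_free → P [ 400/(800×107×10³) + 1/(18×10³) ] = 0.3386.
P = 0.3386 / 6.023×10⁻⁵ = 5623 N.

P ≈ 5.62 kN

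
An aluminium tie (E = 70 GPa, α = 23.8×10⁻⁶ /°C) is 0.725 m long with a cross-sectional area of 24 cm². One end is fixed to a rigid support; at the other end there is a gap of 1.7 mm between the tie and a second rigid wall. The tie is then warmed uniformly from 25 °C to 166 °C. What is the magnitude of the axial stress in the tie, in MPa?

σ ≈ 70.8 MPa (compressive)

Free thermal elongation = αΔT L = 23.8×10⁻⁶ × 141 × 725 = 2.433 mm.
After closing the 1.7 mm clearance, 2.433 − 1.7 = 0.733 mm of expansion remains to be suppressed by the wall.
Compatibility: PL/(AE) = 0.733 mm, so σ = P/A = E × (0.733/725) = 70.77 MPa.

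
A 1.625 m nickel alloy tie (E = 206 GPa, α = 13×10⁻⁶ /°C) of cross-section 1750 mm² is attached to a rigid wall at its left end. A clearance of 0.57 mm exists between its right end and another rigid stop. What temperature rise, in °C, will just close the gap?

The gap closes when αΔT L = 0.57 mm, since the tie is still unstressed at that instant.
ΔT = 0.57 / (13×10⁻⁶ × 1625) = 26.98 °C.

ΔT ≈ 27 °C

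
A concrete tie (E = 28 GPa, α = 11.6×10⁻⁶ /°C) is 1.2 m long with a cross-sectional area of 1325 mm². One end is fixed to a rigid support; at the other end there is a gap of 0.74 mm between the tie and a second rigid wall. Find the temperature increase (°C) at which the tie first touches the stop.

The gap closes when αΔT L = 0.74 mm, since the tie is still unstressed at that instant.
So ΔT = g/(αL) = 0.74/(11.6×10⁻⁶ × 1200) = 53.16 °C.

ΔT ≈ 53.2 °C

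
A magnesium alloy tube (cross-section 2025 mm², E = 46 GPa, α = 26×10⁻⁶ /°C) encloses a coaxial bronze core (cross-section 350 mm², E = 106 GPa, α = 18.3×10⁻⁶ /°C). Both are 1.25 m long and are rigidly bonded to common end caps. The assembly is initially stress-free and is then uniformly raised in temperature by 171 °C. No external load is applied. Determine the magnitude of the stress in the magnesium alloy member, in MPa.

Equilibrium of a rigid end plate with no external load gives equal and opposite internal forces ±P in the two members. Since α_{magnesium alloy} > α_{bronze}, heating drives the magnesium alloy into compression and the bronze into tension.
Compatibility of the two members (thermal + elastic change equal): (α₁ − α₂)ΔT = P·[1/(A₁E₁) + 1/(A₂E₂)].
|α₁ − α₂|·ΔT = 7.7×10⁻⁶ × 171 = 0.001317.
1/(A₁E₁) + 1/(A₂E₂) = 1/(2025×46×10³) + 1/(350×106×10³) = 3.769×10⁻⁸ N⁻¹.
So P = 0.001317 / 3.769×10⁻⁸ = 34.94 kN.
σ_{magnesium alloy} = P/A₁ = 34940/2025 = 17.25 MPa, compressive.

σ ≈ 17.3 MPa (compressive)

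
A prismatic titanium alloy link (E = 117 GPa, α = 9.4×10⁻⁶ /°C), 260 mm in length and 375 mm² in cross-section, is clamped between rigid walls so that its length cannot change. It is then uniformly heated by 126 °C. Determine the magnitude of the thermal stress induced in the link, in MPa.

σ ≈ 139 MPa (compressive)

The supports are rigid, so the total axial strain is zero. The restrained thermal strain is ε = αΔT = 9.4×10⁻⁶ × 126 = 1184.4×10⁻⁶.
The stress required to suppress this strain is σ = Eε = 117×10³ × 1184.4×10⁻⁶ = 138.6 MPa, compressive since the link is trying to expand.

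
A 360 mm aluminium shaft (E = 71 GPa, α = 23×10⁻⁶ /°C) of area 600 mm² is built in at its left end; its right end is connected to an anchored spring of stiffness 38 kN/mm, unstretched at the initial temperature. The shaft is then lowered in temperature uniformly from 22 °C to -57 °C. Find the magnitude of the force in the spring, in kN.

Free thermal contraction: δ_free = αΔT L = 23×10⁻⁶ × 79 × 360 = 0.6541 mm.
Let P be the tensile force in the spring. The shaft extends elastically by PL/(AE) and the spring stretches by P/k; together these equal δ_free.
So P = δ_free / [L/(AE) + 1/k] = 0.6541 / [ 360/(600×71×10³) + 1/(38×10³) ].
P = 0.6541 / 3.477×10⁻⁵ = 18810 N.

P ≈ 18.8 kN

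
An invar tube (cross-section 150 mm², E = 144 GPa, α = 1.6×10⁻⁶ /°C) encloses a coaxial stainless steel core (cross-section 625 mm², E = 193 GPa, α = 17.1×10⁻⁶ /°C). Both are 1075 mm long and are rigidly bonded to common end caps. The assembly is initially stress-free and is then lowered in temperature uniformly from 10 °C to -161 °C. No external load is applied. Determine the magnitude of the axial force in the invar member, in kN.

Equilibrium of a rigid end plate with no external load gives equal and opposite internal forces ±P in the two members. Since α_{stainless steel} > α_{invar}, cooling drives the stainless steel into tension and the invar into compression.
Compatibility of the two members (thermal + elastic change equal): (α₁ − α₂)ΔT = P·[1/(A₁E₁) + 1/(A₂E₂)].
|α₁ − α₂|·ΔT = 15.5×10⁻⁶ × 171 = 0.002651.
1/(A₁E₁) + 1/(A₂E₂) = 1/(150×144×10³) + 1/(625×193×10³) = 5.459×10⁻⁸ N⁻¹.
P = 0.002651 / 5.459×10⁻⁸ = 48560 N = 48.56 kN.

P ≈ 48.6 kN (compressive in the invar)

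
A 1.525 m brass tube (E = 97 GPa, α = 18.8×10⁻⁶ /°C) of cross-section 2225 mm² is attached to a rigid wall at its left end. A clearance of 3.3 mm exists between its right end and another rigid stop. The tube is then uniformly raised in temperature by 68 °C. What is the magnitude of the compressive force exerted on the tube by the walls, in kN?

Free thermal elongation = αΔT L = 18.8×10⁻⁶ × 68 × 1525 = 1.95 mm.
Since δ_free = 1.95 mm is less than the 3.3 mm gap, the tube never touches the wall. No axial force develops.

P ≈ 0 kN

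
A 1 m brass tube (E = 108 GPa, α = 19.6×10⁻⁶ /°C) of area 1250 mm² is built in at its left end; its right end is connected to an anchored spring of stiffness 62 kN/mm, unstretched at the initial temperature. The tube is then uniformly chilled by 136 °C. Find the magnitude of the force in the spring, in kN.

P ≈ 113 kN

The unrestrained thermal change is αΔT L = 19.6×10⁻⁶ × 136 × 1000 = 2.666 mm.
Let P be the tensile force in the spring. The tube extends elastically by PL/(AE) and the spring stretches by P/k; together these equal δ_free.
P [ L/(AE) + 1/k ] = δ_free → P [ 1000/(1250×108×10³) + 1/(62×10³) ] = 2.666.
P = 2.666 / 2.354×10⁻⁵ = 113300 N.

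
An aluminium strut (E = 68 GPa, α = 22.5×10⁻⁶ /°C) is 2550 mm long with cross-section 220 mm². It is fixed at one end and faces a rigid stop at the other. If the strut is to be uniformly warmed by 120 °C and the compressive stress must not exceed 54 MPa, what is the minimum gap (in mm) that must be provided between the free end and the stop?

g ≈ 4.86 mm

Free expansion if unrestrained: δ_free = αΔT L = 22.5×10⁻⁶ × 120 × 2550 = 6.885 mm.
At the allowable stress the elastic shortening the wall may impose is σL/E = 54 × 2550 / (68×10³) = 2.025 mm.
The gap must absorb the remainder: g_min = 6.885 − 2.025 = 4.86 mm.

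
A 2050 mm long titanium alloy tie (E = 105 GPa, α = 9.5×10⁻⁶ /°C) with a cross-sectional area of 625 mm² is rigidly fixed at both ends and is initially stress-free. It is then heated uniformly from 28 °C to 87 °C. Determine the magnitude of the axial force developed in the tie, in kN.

P ≈ 36.8 kN (compressive)

Full restraint means ε = 0, so the stress is σ = EαΔT = 105×10³ × 9.5×10⁻⁶ × 59 = 58.85 MPa.
Axial force P = σA = 58.85 × 625 = 36780 N = 36.78 kN, compressive.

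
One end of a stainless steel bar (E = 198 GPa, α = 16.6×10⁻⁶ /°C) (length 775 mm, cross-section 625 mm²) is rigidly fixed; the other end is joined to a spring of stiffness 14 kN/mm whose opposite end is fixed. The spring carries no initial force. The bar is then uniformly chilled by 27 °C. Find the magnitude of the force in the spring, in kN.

The unrestrained thermal change is αΔT L = 16.6×10⁻⁶ × 27 × 775 = 0.3474 mm.
Let P be the tensile force in the spring. The bar extends elastically by PL/(AE) and the spring stretches by P/k; together these equal δ_free.
P [ L/(AE) + 1/k ] = δ_free → P [ 775/(625×198×10³) + 1/(14×10³) ] = 0.3474.
P = 0.3474 / 7.769×10⁻⁵ = 4471 N.

P ≈ 4.47 kN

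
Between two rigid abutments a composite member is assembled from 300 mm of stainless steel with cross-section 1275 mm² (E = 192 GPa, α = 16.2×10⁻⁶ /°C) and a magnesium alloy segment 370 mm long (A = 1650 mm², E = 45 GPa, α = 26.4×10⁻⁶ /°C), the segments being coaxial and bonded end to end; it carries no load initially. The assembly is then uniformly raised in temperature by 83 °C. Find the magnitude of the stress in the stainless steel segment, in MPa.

If the supports were absent, the total length change would be Σ αᵢΔT Lᵢ = 16.2×10⁻⁶×83×300 + 26.4×10⁻⁶×83×370 = 1.214 mm.
Since the ends are fixed, an axial force P builds up, equal in every segment, with P · Σ Lᵢ/(AᵢEᵢ) = δ_free.
Σ Lᵢ/(AᵢEᵢ) = 300/(1275×192×10³) + 370/(1650×45×10³) = 6.209×10⁻⁶ mm/N.
So P = 1.214 / 6.209×10⁻⁶ = 195.6 kN, compressive.
σ_{stainless steel} = P / A = 195600 / 1275 = 153.4 MPa.

σ ≈ 153 MPa (compressive)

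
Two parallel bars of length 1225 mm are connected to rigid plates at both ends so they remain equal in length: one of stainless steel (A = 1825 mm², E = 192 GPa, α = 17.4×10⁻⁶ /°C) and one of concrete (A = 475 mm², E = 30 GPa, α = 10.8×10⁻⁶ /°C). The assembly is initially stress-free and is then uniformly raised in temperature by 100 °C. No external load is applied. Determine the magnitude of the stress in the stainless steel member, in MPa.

Equilibrium of a rigid end plate with no external load gives equal and opposite internal forces ±P in the two members. Since α_{stainless steel} > α_{concrete}, heating drives the stainless steel into compression and the concrete into tension.
Equating the net (thermal + elastic) strains gives |α₁ − α₂|·ΔT = P·[1/(A₁E₁) + 1/(A₂E₂)].
|α₁ − α₂|·ΔT = 6.6×10⁻⁶ × 100 = 0.00066.
1/(A₁E₁) + 1/(A₂E₂) = 1/(1825×192×10³) + 1/(475×30×10³) = 7.303×10⁻⁸ N⁻¹.
P = 0.00066 / 7.303×10⁻⁸ = 9037 N = 9.037 kN.
σ_{stainless steel} = P/A₁ = 9037/1825 = 4.952 MPa, compressive.

σ ≈ 4.95 MPa (compressive)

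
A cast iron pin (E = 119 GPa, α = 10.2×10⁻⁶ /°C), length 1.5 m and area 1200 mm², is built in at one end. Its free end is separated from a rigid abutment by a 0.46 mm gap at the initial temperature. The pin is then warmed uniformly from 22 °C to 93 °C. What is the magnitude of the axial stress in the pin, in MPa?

σ ≈ 49.7 MPa (compressive)

Free thermal elongation = αΔT L = 10.2×10⁻⁶ × 71 × 1500 = 1.086 mm.
The gap closes (δ_free > 0.46 mm) and the wall then resists a further 1.086 − 0.46 = 0.6263 mm of expansion.
Compatibility: PL/(AE) = 0.6263 mm, so σ = P/A = E × (0.6263/1500) = 49.69 MPa.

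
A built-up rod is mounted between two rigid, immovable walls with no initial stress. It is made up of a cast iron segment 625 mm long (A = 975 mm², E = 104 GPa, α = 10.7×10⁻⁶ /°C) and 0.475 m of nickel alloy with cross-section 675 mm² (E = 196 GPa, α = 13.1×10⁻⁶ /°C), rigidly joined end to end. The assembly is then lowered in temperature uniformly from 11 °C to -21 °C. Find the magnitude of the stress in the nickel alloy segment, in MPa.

If the supports were absent, the total length change would be Σ αᵢΔT Lᵢ = 10.7×10⁻⁶×32×625 + 13.1×10⁻⁶×32×475 = 0.4131 mm.
Since the ends are fixed, an axial force P builds up, equal in every segment, with P · Σ Lᵢ/(AᵢEᵢ) = δ_free.
Σ Lᵢ/(AᵢEᵢ) = 625/(975×104×10³) + 475/(675×196×10³) = 9.754×10⁻⁶ mm/N.
Hence P = δ_free / Σ(L/AE) = 0.4131/9.754×10⁻⁶ = 42.35 kN (tensile).
σ_{nickel alloy} = P / A = 42350 / 675 = 62.75 MPa.

σ ≈ 62.7 MPa (tensile)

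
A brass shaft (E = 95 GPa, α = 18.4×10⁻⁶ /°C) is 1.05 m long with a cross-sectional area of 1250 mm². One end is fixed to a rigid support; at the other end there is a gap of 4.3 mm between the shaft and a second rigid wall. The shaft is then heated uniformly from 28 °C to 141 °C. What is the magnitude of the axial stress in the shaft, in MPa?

If the wall were absent the shaft would grow by αΔT L = 18.4×10⁻⁶ × 113 × 1050 = 2.183 mm.
Since δ_free = 2.18 mm is less than the 4.3 mm gap, the shaft never touches the wall. No axial force develops.

σ ≈ 0 MPa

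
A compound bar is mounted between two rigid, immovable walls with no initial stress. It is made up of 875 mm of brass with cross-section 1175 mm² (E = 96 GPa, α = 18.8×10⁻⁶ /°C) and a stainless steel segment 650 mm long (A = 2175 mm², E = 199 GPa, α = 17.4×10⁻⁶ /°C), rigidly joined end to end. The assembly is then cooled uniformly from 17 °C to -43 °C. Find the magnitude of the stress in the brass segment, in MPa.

σ ≈ 153 MPa (tensile)

Free thermal contraction of the whole bar: Σ αᵢΔT Lᵢ = 18.8×10⁻⁶×60×875 + 17.4×10⁻⁶×60×650 = 1.666 mm.
Since the ends are fixed, an axial force P builds up, equal in every segment, with P · Σ Lᵢ/(AᵢEᵢ) = δ_free.
Σ Lᵢ/(AᵢEᵢ) = 875/(1175×96×10³) + 650/(2175×199×10³) = 9.259×10⁻⁶ mm/N.
So P = 1.666 / 9.259×10⁻⁶ = 179.9 kN, tensile.
σ_{brass} = P / A = 179900 / 1175 = 153.1 MPa.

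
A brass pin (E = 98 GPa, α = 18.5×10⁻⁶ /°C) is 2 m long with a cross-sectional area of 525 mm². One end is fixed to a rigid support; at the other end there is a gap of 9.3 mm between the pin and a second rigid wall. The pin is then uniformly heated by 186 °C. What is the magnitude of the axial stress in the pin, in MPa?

If the wall were absent the pin would grow by αΔT L = 18.5×10⁻⁶ × 186 × 2000 = 6.882 mm.
This is smaller than the 9.3 mm clearance, so the pin expands freely without reaching the stop — the stress is zero.

σ ≈ 0 MPa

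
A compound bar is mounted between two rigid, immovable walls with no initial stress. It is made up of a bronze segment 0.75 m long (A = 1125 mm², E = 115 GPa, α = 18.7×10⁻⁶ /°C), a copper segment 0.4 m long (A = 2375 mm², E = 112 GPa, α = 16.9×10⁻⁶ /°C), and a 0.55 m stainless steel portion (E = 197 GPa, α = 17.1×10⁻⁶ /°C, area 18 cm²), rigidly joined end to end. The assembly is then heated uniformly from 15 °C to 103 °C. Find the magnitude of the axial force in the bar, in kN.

Free thermal expansion of the whole bar: Σ αᵢΔT Lᵢ = 18.7×10⁻⁶×88×750 + 16.9×10⁻⁶×88×400 + 17.1×10⁻⁶×88×550 = 2.657 mm.
The walls prevent any net length change, so an axial force P (same in every segment) develops. Compatibility: P · Σ Lᵢ/(AᵢEᵢ) = δ_free.
The series flexibility is Σ Lᵢ/(AᵢEᵢ) = 750/(1125×115×10³) + 400/(2375×112×10³) + 550/(1800×197×10³) = 8.852×10⁻⁶ mm/N.
So P = 2.657 / 8.852×10⁻⁶ = 300.1 kN, compressive.

P ≈ 300 kN (compressive)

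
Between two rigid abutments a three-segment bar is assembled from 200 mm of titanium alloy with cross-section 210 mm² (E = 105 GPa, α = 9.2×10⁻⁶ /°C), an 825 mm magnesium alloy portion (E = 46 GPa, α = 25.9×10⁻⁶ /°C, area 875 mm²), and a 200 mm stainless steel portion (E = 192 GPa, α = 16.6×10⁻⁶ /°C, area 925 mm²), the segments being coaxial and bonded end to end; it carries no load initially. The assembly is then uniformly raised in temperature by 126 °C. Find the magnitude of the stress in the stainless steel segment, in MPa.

σ ≈ 118 MPa (compressive)

With the walls removed the bar would change length by δ_free = Σ αᵢΔT Lᵢ = 9.2×10⁻⁶×126×200 + 25.9×10⁻⁶×126×825 + 16.6×10⁻⁶×126×200 = 3.342 mm.
The rigid supports impose zero overall length change; the single axial force P common to all segments must satisfy P Σ Lᵢ/(AᵢEᵢ) = δ_free.
The series flexibility is Σ Lᵢ/(AᵢEᵢ) = 200/(210×105×10³) + 825/(875×46×10³) + 200/(925×192×10³) = 3.069×10⁻⁵ mm/N.
Hence P = δ_free / Σ(L/AE) = 3.342/3.069×10⁻⁵ = 108.9 kN (compressive).
σ_{stainless steel} = P / A = 108900 / 925 = 117.7 MPa.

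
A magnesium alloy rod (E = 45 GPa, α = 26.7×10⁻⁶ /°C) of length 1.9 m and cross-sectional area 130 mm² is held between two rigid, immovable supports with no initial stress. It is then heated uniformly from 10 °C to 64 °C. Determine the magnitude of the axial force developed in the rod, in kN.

Full restraint means ε = 0, so the stress is σ = EαΔT = 45×10³ × 26.7×10⁻⁶ × 54 = 64.88 MPa.
P = AEαΔT = 130 × 45×10³ × 26.7×10⁻⁶ × 54 = 8.435 kN (compressive).

P ≈ 8.43 kN (compressive)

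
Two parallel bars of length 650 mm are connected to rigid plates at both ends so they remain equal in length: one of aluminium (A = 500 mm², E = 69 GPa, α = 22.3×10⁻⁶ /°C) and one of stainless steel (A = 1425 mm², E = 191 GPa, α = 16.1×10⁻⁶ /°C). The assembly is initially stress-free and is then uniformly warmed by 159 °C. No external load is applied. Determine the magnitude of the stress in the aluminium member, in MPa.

Equilibrium of a rigid end plate with no external load gives equal and opposite internal forces ±P in the two members. Since α_{aluminium} > α_{stainless steel}, heating drives the aluminium into compression and the stainless steel into tension.
Equating the net (thermal + elastic) strains gives |α₁ − α₂|·ΔT = P·[1/(A₁E₁) + 1/(A₂E₂)].
|α₁ − α₂|·ΔT = 6.2×10⁻⁶ × 159 = 0.0009858.
1/(A₁E₁) + 1/(A₂E₂) = 1/(500×69×10³) + 1/(1425×191×10³) = 3.266×10⁻⁸ N⁻¹.
P = 0.0009858 / 3.266×10⁻⁸ = 30180 N = 30.18 kN.
σ_{aluminium} = P/A₁ = 30180/500 = 60.37 MPa, compressive.

σ ≈ 60.4 MPa (compressive)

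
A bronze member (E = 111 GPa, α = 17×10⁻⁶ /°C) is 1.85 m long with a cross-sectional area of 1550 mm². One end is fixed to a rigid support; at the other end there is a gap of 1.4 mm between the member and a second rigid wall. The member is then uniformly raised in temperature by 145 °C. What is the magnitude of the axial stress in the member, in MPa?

Free thermal elongation = αΔT L = 17×10⁻⁶ × 145 × 1850 = 4.56 mm.
After closing the 1.4 mm clearance, 4.56 − 1.4 = 3.16 mm of expansion remains to be suppressed by the wall.
That suppressed elongation corresponds to σ = E·Δ/L = 111×10³ × 3.16/1850 = 189.6 MPa.

σ ≈ 190 MPa (compressive)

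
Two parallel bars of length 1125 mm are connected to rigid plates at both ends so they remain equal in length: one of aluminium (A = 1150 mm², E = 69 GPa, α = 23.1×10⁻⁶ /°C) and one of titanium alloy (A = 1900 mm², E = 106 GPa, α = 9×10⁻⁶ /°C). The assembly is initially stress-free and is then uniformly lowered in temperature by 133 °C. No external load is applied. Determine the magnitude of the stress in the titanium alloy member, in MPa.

σ ≈ 56.2 MPa (compressive)

Equilibrium of a rigid end plate with no external load gives equal and opposite internal forces ±P in the two members. Since α_{aluminium} > α_{titanium alloy}, cooling drives the aluminium into tension and the titanium alloy into compression.
Setting the final lengths equal and cancelling L: (α₁ − α₂)ΔT = P/(A₁E₁) + P/(A₂E₂).
|α₁ − α₂|·ΔT = 14.1×10⁻⁶ × 133 = 0.001875.
1/(A₁E₁) + 1/(A₂E₂) = 1/(1150×69×10³) + 1/(1900×106×10³) = 1.757×10⁻⁸ N⁻¹.
P = 0.001875 / 1.757×10⁻⁸ = 106700 N = 106.7 kN.
σ_{titanium alloy} = P/A₂ = 106700/1900 = 56.18 MPa, compressive.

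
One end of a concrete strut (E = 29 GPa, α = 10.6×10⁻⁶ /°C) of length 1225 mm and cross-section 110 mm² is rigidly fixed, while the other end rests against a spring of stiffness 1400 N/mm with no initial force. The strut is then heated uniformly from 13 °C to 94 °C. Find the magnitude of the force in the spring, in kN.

P ≈ 0.958 kN

The unrestrained thermal change is αΔT L = 10.6×10⁻⁶ × 81 × 1225 = 1.052 mm.
Let P be the compressive force at the spring. The strut shortens elastically by PL/(AE) and the spring compresses by P/k; together these equal δ_free.
P [ L/(AE) + 1/k ] = δ_free → P [ 1225/(110×29×10³) + 1/(1400) ] = 1.052.
P = 1.052 / 0.001098 = 957.6 N.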